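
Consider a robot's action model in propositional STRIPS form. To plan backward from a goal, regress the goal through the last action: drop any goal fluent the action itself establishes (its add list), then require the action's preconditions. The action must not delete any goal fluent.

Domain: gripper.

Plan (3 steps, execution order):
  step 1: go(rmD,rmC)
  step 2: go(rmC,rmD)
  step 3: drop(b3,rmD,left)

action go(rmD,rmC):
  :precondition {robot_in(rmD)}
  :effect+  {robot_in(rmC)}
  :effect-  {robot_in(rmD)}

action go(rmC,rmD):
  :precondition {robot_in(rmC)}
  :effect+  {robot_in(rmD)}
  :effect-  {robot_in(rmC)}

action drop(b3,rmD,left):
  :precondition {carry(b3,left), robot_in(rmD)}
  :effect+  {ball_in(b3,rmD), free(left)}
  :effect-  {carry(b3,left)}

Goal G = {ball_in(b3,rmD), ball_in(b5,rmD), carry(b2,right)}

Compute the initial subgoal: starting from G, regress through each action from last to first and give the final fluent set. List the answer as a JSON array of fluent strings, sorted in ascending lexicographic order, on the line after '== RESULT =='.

Work backward from the goal:
  through step 3 (drop(b3,rmD,left)): drop {ball_in(b3,rmD)}, keep {ball_in(b5,rmD), carry(b2,right)}, require {carry(b3,left), robot_in(rmD)}
    → {ball_in(b5,rmD), carry(b2,right), carry(b3,left), robot_in(rmD)}
  through step 2 (go(rmC,rmD)): drop {robot_in(rmD)}, keep {ball_in(b5,rmD), carry(b2,right), carry(b3,left)}, require {robot_in(rmC)}
    → {ball_in(b5,rmD), carry(b2,right), carry(b3,left), robot_in(rmC)}
  through step 1 (go(rmD,rmC)): drop {robot_in(rmC)}, keep {ball_in(b5,rmD), carry(b2,right), carry(b3,left)}, require {robot_in(rmD)}
    → {ball_in(b5,rmD), carry(b2,right), carry(b3,left), robot_in(rmD)}

== RESULT ==
["ball_in(b5,rmD)", "carry(b2,right)", "carry(b3,left)", "robot_in(rmD)"]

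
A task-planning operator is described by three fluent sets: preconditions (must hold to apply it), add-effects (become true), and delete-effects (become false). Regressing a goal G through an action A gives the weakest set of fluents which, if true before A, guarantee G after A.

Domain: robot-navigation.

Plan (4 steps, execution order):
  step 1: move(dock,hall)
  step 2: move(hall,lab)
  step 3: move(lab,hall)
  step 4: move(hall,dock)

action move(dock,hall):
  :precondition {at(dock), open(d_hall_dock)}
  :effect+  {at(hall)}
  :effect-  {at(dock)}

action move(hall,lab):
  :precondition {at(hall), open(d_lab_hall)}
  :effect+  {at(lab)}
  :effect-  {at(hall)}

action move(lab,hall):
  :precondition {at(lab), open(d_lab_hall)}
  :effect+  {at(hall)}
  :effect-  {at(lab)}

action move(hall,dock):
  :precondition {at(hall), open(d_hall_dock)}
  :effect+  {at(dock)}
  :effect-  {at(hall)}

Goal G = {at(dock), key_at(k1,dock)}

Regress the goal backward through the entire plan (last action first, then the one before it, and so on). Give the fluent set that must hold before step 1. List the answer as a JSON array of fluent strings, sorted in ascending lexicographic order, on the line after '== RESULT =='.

Regress step by step:
  through step 4 (move(hall,dock)): drop {at(dock)}, keep {key_at(k1,dock)}, require {at(hall), open(d_hall_dock)}
    → {at(hall), key_at(k1,dock), open(d_hall_dock)}
  through step 3 (move(lab,hall)): drop {at(hall)}, keep {key_at(k1,dock), open(d_hall_dock)}, require {at(lab), open(d_lab_hall)}
    → {at(lab), key_at(k1,dock), open(d_hall_dock), open(d_lab_hall)}
  through step 2 (move(hall,lab)): drop {at(lab)}, keep {key_at(k1,dock), open(d_hall_dock), open(d_lab_hall)}, require {at(hall), open(d_lab_hall)}
    → {at(hall), key_at(k1,dock), open(d_hall_dock), open(d_lab_hall)}
  through step 1 (move(dock,hall)): drop {at(hall)}, keep {key_at(k1,dock), open(d_hall_dock), open(d_lab_hall)}, require {at(dock), open(d_hall_dock)}
    → {at(dock), key_at(k1,dock), open(d_hall_dock), open(d_lab_hall)}

== RESULT ==
["at(dock)", "key_at(k1,dock)", "open(d_hall_dock)", "open(d_lab_hall)"]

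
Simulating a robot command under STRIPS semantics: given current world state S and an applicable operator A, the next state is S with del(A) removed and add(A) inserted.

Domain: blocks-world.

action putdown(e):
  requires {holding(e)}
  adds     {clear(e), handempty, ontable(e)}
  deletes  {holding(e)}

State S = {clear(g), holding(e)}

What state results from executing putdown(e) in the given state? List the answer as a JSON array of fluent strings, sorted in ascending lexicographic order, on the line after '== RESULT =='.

Progress:
  pre ⊆ S: {holding(e)} ⊆ S  — applicable
  S \ del = {clear(g)}
  ∪ add   = {clear(e), clear(g), handempty, ontable(e)}

== RESULT ==
["clear(e)", "clear(g)", "handempty", "ontable(e)"]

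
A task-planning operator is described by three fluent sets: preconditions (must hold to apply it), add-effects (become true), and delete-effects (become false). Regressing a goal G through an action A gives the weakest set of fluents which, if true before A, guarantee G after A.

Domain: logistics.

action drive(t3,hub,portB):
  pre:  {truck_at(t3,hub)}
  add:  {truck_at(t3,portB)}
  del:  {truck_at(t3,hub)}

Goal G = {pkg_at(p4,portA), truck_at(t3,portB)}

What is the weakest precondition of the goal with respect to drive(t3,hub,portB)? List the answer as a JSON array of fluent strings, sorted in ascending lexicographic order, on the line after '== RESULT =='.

Compute (G \ add) ∪ pre:
  G ∩ del = {}  (empty — regression defined)
  G \ add = {pkg_at(p4,portA), truck_at(t3,portB)} \ {truck_at(t3,portB)} = {pkg_at(p4,portA)}
  ∪ pre   = {pkg_at(p4,portA)} ∪ {truck_at(t3,hub)}
          = {pkg_at(p4,portA), truck_at(t3,hub)}

== RESULT ==
["pkg_at(p4,portA)", "truck_at(t3,hub)"]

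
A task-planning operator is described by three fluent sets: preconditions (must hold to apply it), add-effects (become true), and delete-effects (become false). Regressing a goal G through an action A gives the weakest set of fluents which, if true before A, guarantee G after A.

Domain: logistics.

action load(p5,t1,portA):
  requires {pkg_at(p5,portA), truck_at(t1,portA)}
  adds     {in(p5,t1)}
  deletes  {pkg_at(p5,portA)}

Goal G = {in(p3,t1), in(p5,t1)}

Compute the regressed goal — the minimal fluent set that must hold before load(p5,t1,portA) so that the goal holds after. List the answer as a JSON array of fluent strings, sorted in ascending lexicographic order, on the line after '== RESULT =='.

Compute (G \ add) ∪ pre:
  G ∩ del = {}  (empty — regression defined)
  G \ add = {in(p3,t1), in(p5,t1)} \ {in(p5,t1)} = {in(p3,t1)}
  ∪ pre   = {in(p3,t1)} ∪ {pkg_at(p5,portA), truck_at(t1,portA)}
          = {in(p3,t1), pkg_at(p5,portA), truck_at(t1,portA)}

== RESULT ==
["in(p3,t1)", "pkg_at(p5,portA)", "truck_at(t1,portA)"]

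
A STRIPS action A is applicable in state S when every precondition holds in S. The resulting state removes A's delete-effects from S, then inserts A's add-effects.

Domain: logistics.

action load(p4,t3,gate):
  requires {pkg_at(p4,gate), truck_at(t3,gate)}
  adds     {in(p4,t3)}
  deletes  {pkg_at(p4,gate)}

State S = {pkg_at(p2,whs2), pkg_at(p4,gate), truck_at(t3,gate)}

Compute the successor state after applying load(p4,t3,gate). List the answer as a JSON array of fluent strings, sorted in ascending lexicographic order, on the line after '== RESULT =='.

Compute (S \ del) ∪ add:
  pre ⊆ S: {pkg_at(p4,gate), truck_at(t3,gate)} ⊆ S  — applicable
  S \ del = {pkg_at(p2,whs2), truck_at(t3,gate)}
  ∪ add   = {in(p4,t3), pkg_at(p2,whs2), truck_at(t3,gate)}

== RESULT ==
["in(p4,t3)", "pkg_at(p2,whs2)", "truck_at(t3,gate)"]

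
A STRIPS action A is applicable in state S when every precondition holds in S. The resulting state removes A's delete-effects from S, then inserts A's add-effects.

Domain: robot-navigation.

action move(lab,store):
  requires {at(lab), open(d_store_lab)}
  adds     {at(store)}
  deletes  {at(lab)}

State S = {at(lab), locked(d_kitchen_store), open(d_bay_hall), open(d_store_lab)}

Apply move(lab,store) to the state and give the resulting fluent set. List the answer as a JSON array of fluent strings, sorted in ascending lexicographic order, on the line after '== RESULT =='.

Progress:
  pre ⊆ S: {at(lab), open(d_store_lab)} ⊆ S  — applicable
  S \ del = {locked(d_kitchen_store), open(d_bay_hall), open(d_store_lab)}
  ∪ add   = {at(store), locked(d_kitchen_store), open(d_bay_hall), open(d_store_lab)}

== RESULT ==
["at(store)", "locked(d_kitchen_store)", "open(d_bay_hall)", "open(d_store_lab)"]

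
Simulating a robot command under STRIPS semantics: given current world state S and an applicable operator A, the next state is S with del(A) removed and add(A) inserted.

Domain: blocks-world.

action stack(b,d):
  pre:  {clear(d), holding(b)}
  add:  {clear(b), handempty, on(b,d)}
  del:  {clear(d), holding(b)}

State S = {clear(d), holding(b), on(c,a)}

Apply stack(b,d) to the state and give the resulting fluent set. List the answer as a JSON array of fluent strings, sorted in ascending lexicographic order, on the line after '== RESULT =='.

Progress:
  pre ⊆ S: {clear(d), holding(b)} ⊆ S  — applicable
  S \ del = {on(c,a)}
  ∪ add   = {clear(b), handempty, on(b,d), on(c,a)}

== RESULT ==
["clear(b)", "handempty", "on(b,d)", "on(c,a)"]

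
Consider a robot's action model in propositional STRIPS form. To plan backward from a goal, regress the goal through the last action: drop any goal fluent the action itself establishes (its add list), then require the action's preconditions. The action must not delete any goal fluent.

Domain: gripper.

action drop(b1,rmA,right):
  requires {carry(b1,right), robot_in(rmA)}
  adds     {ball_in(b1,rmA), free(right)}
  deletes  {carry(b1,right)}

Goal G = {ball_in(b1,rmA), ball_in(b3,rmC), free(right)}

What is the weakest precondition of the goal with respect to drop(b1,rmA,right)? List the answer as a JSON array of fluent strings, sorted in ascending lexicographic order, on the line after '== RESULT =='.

Compute (G \ add) ∪ pre:
  G ∩ del = {}  (empty — regression defined)
  G \ add = {ball_in(b1,rmA), ball_in(b3,rmC), free(right)} \ {ball_in(b1,rmA), free(right)} = {ball_in(b3,rmC)}
  ∪ pre   = {ball_in(b3,rmC)} ∪ {carry(b1,right), robot_in(rmA)}
          = {ball_in(b3,rmC), carry(b1,right), robot_in(rmA)}

== RESULT ==
["ball_in(b3,rmC)", "carry(b1,right)", "robot_in(rmA)"]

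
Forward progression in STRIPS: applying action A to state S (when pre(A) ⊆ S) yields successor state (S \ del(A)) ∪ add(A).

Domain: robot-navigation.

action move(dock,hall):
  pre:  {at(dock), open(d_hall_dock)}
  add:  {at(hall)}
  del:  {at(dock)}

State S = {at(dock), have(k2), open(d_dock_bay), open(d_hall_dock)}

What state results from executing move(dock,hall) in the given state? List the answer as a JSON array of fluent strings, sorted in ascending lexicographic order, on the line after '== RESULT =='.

Compute (S \ del) ∪ add:
  pre ⊆ S: {at(dock), open(d_hall_dock)} ⊆ S  — applicable
  S \ del = {have(k2), open(d_dock_bay), open(d_hall_dock)}
  ∪ add   = {at(hall), have(k2), open(d_dock_bay), open(d_hall_dock)}

== RESULT ==
["at(hall)", "have(k2)", "open(d_dock_bay)", "open(d_hall_dock)"]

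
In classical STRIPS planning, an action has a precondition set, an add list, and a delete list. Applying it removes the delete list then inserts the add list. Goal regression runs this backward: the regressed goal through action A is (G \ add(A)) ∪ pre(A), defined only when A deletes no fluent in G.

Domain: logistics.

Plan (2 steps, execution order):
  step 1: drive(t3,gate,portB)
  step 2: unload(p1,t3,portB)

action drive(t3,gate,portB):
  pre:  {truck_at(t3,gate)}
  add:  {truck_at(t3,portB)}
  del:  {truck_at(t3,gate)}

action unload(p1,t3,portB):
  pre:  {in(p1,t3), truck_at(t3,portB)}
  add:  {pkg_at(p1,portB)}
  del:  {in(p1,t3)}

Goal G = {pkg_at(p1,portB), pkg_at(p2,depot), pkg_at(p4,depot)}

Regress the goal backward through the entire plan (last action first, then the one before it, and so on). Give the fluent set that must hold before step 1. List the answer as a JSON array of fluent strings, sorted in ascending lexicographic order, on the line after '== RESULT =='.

Regress step by step:
  through step 2 (unload(p1,t3,portB)): drop {pkg_at(p1,portB)}, keep {pkg_at(p2,depot), pkg_at(p4,depot)}, require {in(p1,t3), truck_at(t3,portB)}
    → {in(p1,t3), pkg_at(p2,depot), pkg_at(p4,depot), truck_at(t3,portB)}
  through step 1 (drive(t3,gate,portB)): drop {truck_at(t3,portB)}, keep {in(p1,t3), pkg_at(p2,depot), pkg_at(p4,depot)}, require {truck_at(t3,gate)}
    → {in(p1,t3), pkg_at(p2,depot), pkg_at(p4,depot), truck_at(t3,gate)}

== RESULT ==
["in(p1,t3)", "pkg_at(p2,depot)", "pkg_at(p4,depot)", "truck_at(t3,gate)"]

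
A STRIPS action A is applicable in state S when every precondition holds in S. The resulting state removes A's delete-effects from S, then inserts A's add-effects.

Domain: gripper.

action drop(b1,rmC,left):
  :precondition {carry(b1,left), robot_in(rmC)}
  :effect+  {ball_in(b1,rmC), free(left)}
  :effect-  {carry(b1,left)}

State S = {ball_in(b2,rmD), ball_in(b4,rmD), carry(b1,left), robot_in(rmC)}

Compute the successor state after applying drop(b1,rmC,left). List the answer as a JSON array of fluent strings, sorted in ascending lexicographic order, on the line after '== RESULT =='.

Compute (S \ del) ∪ add:
  pre ⊆ S: {carry(b1,left), robot_in(rmC)} ⊆ S  — applicable
  S \ del = {ball_in(b2,rmD), ball_in(b4,rmD), robot_in(rmC)}
  ∪ add   = {ball_in(b1,rmC), ball_in(b2,rmD), ball_in(b4,rmD), free(left), robot_in(rmC)}

== RESULT ==
["ball_in(b1,rmC)", "ball_in(b2,rmD)", "ball_in(b4,rmD)", "free(left)", "robot_in(rmC)"]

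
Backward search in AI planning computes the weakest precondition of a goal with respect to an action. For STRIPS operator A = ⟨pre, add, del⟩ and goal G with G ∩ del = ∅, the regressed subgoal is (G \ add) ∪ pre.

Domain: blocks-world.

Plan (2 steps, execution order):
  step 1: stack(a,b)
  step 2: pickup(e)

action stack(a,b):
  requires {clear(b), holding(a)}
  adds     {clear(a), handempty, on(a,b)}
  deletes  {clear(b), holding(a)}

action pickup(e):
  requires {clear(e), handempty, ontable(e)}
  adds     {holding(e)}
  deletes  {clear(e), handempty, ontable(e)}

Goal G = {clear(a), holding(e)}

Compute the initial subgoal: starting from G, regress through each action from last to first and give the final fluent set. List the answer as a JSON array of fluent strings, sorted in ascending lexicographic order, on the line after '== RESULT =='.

Regress step by step:
  through step 2 (pickup(e)): drop {holding(e)}, keep {clear(a)}, require {clear(e), handempty, ontable(e)}
    → {clear(a), clear(e), handempty, ontable(e)}
  through step 1 (stack(a,b)): drop {clear(a), handempty}, keep {clear(e), ontable(e)}, require {clear(b), holding(a)}
    → {clear(b), clear(e), holding(a), ontable(e)}

== RESULT ==
["clear(b)", "clear(e)", "holding(a)", "ontable(e)"]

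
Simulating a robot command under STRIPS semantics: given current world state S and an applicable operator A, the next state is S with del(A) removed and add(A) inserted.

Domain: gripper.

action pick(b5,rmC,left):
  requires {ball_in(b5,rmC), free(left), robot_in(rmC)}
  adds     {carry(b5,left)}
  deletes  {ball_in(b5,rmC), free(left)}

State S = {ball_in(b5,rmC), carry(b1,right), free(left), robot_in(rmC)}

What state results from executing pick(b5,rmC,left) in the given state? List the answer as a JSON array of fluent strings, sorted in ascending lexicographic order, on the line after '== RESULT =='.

Compute (S \ del) ∪ add:
  pre ⊆ S: {ball_in(b5,rmC), free(left), robot_in(rmC)} ⊆ S  — applicable
  S \ del = {carry(b1,right), robot_in(rmC)}
  ∪ add   = {carry(b1,right), carry(b5,left), robot_in(rmC)}

== RESULT ==
["carry(b1,right)", "carry(b5,left)", "robot_in(rmC)"]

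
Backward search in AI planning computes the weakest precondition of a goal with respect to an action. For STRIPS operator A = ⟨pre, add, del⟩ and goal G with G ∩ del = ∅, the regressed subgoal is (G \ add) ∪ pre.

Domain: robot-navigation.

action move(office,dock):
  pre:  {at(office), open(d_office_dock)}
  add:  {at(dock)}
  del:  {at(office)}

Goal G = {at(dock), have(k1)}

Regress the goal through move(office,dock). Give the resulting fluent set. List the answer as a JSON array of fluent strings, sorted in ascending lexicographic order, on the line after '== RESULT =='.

Compute (G \ add) ∪ pre:
  G ∩ del = {}  (empty — regression defined)
  G \ add = {at(dock), have(k1)} \ {at(dock)} = {have(k1)}
  ∪ pre   = {have(k1)} ∪ {at(office), open(d_office_dock)}
          = {at(office), have(k1), open(d_office_dock)}

== RESULT ==
["at(office)", "have(k1)", "open(d_office_dock)"]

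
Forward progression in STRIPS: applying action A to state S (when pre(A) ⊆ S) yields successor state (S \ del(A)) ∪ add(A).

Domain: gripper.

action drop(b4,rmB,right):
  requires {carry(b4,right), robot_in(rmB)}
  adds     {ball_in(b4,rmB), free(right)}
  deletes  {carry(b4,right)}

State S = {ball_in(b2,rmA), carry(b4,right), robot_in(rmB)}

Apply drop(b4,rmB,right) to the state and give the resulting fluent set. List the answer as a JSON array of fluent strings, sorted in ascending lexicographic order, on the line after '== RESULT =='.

Compute (S \ del) ∪ add:
  pre ⊆ S: {carry(b4,right), robot_in(rmB)} ⊆ S  — applicable
  S \ del = {ball_in(b2,rmA), robot_in(rmB)}
  ∪ add   = {ball_in(b2,rmA), ball_in(b4,rmB), free(right), robot_in(rmB)}

== RESULT ==
["ball_in(b2,rmA)", "ball_in(b4,rmB)", "free(right)", "robot_in(rmB)"]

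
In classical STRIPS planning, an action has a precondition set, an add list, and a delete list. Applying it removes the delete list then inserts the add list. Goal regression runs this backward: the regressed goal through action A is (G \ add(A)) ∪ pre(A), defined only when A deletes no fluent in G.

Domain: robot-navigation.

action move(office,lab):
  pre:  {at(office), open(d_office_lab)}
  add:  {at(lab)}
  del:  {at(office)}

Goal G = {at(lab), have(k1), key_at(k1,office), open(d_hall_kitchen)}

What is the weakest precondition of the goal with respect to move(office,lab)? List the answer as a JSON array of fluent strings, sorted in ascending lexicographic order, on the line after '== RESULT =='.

Compute (G \ add) ∪ pre:
  G ∩ del = {}  (empty — regression defined)
  G \ add = {at(lab), have(k1), key_at(k1,office), open(d_hall_kitchen)} \ {at(lab)} = {have(k1), key_at(k1,office), open(d_hall_kitchen)}
  ∪ pre   = {have(k1), key_at(k1,office), open(d_hall_kitchen)} ∪ {at(office), open(d_office_lab)}
          = {at(office), have(k1), key_at(k1,office), open(d_hall_kitchen), open(d_office_lab)}

== RESULT ==
["at(office)", "have(k1)", "key_at(k1,office)", "open(d_hall_kitchen)", "open(d_office_lab)"]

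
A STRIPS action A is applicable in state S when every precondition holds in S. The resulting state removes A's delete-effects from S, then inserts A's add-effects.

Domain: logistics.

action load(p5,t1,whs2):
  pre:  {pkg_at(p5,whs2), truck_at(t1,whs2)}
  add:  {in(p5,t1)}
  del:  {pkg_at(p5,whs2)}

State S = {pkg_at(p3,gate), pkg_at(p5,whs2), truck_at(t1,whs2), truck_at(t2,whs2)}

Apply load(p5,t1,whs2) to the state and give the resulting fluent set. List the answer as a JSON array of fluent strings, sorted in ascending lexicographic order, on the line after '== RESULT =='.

Compute (S \ del) ∪ add:
  pre ⊆ S: {pkg_at(p5,whs2), truck_at(t1,whs2)} ⊆ S  — applicable
  S \ del = {pkg_at(p3,gate), truck_at(t1,whs2), truck_at(t2,whs2)}
  ∪ add   = {in(p5,t1), pkg_at(p3,gate), truck_at(t1,whs2), truck_at(t2,whs2)}

== RESULT ==
["in(p5,t1)", "pkg_at(p3,gate)", "truck_at(t1,whs2)", "truck_at(t2,whs2)"]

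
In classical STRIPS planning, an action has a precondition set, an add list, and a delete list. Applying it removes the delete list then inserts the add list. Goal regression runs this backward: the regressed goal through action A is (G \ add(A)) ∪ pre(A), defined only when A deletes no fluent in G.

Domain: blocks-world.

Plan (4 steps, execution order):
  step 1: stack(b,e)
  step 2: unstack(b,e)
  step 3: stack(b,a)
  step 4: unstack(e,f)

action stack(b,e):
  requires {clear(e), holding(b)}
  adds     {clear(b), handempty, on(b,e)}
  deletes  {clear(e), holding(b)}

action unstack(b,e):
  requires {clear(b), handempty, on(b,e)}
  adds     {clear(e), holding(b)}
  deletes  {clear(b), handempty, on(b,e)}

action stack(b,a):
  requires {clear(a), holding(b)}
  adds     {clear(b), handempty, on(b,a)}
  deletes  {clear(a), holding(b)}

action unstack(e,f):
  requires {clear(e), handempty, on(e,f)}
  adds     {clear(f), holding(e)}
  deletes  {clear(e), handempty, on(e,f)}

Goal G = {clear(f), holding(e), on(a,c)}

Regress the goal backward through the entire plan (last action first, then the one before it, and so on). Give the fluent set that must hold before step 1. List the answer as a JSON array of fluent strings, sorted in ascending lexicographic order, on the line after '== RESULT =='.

Work backward from the goal:
  through step 4 (unstack(e,f)): drop {clear(f), holding(e)}, keep {on(a,c)}, require {clear(e), handempty, on(e,f)}
    → {clear(e), handempty, on(a,c), on(e,f)}
  through step 3 (stack(b,a)): drop {handempty}, keep {clear(e), on(a,c), on(e,f)}, require {clear(a), holding(b)}
    → {clear(a), clear(e), holding(b), on(a,c), on(e,f)}
  through step 2 (unstack(b,e)): drop {clear(e), holding(b)}, keep {clear(a), on(a,c), on(e,f)}, require {clear(b), handempty, on(b,e)}
    → {clear(a), clear(b), handempty, on(a,c), on(b,e), on(e,f)}
  through step 1 (stack(b,e)): drop {clear(b), handempty, on(b,e)}, keep {clear(a), on(a,c), on(e,f)}, require {clear(e), holding(b)}
    → {clear(a), clear(e), holding(b), on(a,c), on(e,f)}

== RESULT ==
["clear(a)", "clear(e)", "holding(b)", "on(a,c)", "on(e,f)"]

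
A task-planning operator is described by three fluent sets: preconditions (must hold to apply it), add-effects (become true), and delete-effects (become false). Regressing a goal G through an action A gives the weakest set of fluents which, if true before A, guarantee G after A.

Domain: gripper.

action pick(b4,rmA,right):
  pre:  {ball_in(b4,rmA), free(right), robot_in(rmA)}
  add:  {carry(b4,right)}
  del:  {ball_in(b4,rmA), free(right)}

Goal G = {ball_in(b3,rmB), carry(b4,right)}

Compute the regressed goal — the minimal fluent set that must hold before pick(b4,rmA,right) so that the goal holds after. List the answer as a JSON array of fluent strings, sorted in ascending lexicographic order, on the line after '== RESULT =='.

Compute (G \ add) ∪ pre:
  G ∩ del = {}  (empty — regression defined)
  G \ add = {ball_in(b3,rmB), carry(b4,right)} \ {carry(b4,right)} = {ball_in(b3,rmB)}
  ∪ pre   = {ball_in(b3,rmB)} ∪ {ball_in(b4,rmA), free(right), robot_in(rmA)}
          = {ball_in(b3,rmB), ball_in(b4,rmA), free(right), robot_in(rmA)}

== RESULT ==
["ball_in(b3,rmB)", "ball_in(b4,rmA)", "free(right)", "robot_in(rmA)"]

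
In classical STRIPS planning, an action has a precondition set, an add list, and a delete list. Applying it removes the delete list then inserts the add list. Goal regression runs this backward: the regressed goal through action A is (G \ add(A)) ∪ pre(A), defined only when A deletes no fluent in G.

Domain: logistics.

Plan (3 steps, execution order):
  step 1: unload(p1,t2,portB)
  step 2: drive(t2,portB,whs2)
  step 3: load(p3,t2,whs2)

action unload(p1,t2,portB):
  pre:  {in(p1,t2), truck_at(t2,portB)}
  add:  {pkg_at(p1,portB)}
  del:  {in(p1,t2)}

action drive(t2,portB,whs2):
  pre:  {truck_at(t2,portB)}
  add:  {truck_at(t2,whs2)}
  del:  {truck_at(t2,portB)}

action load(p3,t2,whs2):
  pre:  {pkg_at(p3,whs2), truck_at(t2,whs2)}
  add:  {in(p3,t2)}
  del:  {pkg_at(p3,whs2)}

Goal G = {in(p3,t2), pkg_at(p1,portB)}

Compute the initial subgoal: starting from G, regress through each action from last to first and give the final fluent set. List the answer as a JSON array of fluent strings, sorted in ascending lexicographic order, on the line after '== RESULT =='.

Regress step by step:
  through step 3 (load(p3,t2,whs2)): drop {in(p3,t2)}, keep {pkg_at(p1,portB)}, require {pkg_at(p3,whs2), truck_at(t2,whs2)}
    → {pkg_at(p1,portB), pkg_at(p3,whs2), truck_at(t2,whs2)}
  through step 2 (drive(t2,portB,whs2)): drop {truck_at(t2,whs2)}, keep {pkg_at(p1,portB), pkg_at(p3,whs2)}, require {truck_at(t2,portB)}
    → {pkg_at(p1,portB), pkg_at(p3,whs2), truck_at(t2,portB)}
  through step 1 (unload(p1,t2,portB)): drop {pkg_at(p1,portB)}, keep {pkg_at(p3,whs2), truck_at(t2,portB)}, require {in(p1,t2), truck_at(t2,portB)}
    → {in(p1,t2), pkg_at(p3,whs2), truck_at(t2,portB)}

== RESULT ==
["in(p1,t2)", "pkg_at(p3,whs2)", "truck_at(t2,portB)"]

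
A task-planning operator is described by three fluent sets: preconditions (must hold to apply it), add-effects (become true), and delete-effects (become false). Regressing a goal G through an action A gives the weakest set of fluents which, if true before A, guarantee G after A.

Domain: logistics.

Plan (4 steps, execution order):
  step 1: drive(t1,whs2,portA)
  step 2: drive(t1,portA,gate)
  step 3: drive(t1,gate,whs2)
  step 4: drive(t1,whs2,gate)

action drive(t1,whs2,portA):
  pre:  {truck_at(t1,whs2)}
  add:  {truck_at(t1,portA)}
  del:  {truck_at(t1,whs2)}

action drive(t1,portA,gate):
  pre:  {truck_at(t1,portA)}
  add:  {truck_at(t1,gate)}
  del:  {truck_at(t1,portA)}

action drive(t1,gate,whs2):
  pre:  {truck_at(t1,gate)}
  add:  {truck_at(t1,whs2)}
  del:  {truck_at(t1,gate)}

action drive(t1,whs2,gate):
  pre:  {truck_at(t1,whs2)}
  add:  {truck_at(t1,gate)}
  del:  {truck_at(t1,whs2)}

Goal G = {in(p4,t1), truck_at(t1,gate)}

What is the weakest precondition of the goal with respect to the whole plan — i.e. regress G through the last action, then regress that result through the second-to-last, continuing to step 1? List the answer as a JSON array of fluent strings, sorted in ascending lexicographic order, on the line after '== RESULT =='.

Regress step by step:
  through step 4 (drive(t1,whs2,gate)): drop {truck_at(t1,gate)}, keep {in(p4,t1)}, require {truck_at(t1,whs2)}
    → {in(p4,t1), truck_at(t1,whs2)}
  through step 3 (drive(t1,gate,whs2)): drop {truck_at(t1,whs2)}, keep {in(p4,t1)}, require {truck_at(t1,gate)}
    → {in(p4,t1), truck_at(t1,gate)}
  through step 2 (drive(t1,portA,gate)): drop {truck_at(t1,gate)}, keep {in(p4,t1)}, require {truck_at(t1,portA)}
    → {in(p4,t1), truck_at(t1,portA)}
  through step 1 (drive(t1,whs2,portA)): drop {truck_at(t1,portA)}, keep {in(p4,t1)}, require {truck_at(t1,whs2)}
    → {in(p4,t1), truck_at(t1,whs2)}

== RESULT ==
["in(p4,t1)", "truck_at(t1,whs2)"]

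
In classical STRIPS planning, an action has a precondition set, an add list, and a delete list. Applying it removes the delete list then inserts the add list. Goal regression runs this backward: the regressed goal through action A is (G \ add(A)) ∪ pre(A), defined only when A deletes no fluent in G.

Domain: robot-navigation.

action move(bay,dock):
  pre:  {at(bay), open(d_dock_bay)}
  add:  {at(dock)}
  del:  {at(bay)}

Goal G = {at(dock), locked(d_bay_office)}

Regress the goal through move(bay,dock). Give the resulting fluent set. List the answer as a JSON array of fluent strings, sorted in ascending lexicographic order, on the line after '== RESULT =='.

Regress:
  G ∩ del = {}  (empty — regression defined)
  G \ add = {at(dock), locked(d_bay_office)} \ {at(dock)} = {locked(d_bay_office)}
  ∪ pre   = {locked(d_bay_office)} ∪ {at(bay), open(d_dock_bay)}
          = {at(bay), locked(d_bay_office), open(d_dock_bay)}

== RESULT ==
["at(bay)", "locked(d_bay_office)", "open(d_dock_bay)"]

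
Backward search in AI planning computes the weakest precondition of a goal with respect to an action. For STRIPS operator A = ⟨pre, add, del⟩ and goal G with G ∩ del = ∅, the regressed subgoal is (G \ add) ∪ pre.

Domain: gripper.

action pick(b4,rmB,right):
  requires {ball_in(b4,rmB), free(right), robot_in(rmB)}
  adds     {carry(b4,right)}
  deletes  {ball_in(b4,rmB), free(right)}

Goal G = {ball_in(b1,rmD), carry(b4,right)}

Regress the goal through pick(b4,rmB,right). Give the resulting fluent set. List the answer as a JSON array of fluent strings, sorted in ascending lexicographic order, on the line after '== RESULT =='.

Regress:
  G ∩ del = {}  (empty — regression defined)
  G \ add = {ball_in(b1,rmD), carry(b4,right)} \ {carry(b4,right)} = {ball_in(b1,rmD)}
  ∪ pre   = {ball_in(b1,rmD)} ∪ {ball_in(b4,rmB), free(right), robot_in(rmB)}
          = {ball_in(b1,rmD), ball_in(b4,rmB), free(right), robot_in(rmB)}

== RESULT ==
["ball_in(b1,rmD)", "ball_in(b4,rmB)", "free(right)", "robot_in(rmB)"]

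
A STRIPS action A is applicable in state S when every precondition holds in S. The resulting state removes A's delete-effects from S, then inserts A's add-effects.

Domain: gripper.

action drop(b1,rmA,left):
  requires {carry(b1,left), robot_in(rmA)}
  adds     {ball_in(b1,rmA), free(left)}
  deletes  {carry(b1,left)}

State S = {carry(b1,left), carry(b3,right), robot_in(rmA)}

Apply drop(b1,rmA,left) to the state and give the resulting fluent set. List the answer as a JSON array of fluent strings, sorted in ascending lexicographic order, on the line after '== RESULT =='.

Compute (S \ del) ∪ add:
  pre ⊆ S: {carry(b1,left), robot_in(rmA)} ⊆ S  — applicable
  S \ del = {carry(b3,right), robot_in(rmA)}
  ∪ add   = {ball_in(b1,rmA), carry(b3,right), free(left), robot_in(rmA)}

== RESULT ==
["ball_in(b1,rmA)", "carry(b3,right)", "free(left)", "robot_in(rmA)"]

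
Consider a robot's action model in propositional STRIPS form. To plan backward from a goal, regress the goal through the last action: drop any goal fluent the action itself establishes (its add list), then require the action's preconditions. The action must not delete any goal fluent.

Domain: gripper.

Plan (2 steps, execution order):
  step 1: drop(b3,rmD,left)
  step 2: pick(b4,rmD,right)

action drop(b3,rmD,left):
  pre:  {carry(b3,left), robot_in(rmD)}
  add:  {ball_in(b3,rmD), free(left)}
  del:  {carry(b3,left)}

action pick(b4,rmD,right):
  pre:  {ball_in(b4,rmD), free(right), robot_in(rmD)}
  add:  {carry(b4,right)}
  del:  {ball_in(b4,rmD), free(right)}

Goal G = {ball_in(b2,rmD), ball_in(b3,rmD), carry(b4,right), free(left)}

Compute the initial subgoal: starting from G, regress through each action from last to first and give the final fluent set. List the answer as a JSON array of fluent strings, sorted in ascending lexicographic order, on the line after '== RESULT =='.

Regress step by step:
  through step 2 (pick(b4,rmD,right)): drop {carry(b4,right)}, keep {ball_in(b2,rmD), ball_in(b3,rmD), free(left)}, require {ball_in(b4,rmD), free(right), robot_in(rmD)}
    → {ball_in(b2,rmD), ball_in(b3,rmD), ball_in(b4,rmD), free(left), free(right), robot_in(rmD)}
  through step 1 (drop(b3,rmD,left)): drop {ball_in(b3,rmD), free(left)}, keep {ball_in(b2,rmD), ball_in(b4,rmD), free(right), robot_in(rmD)}, require {carry(b3,left), robot_in(rmD)}
    → {ball_in(b2,rmD), ball_in(b4,rmD), carry(b3,left), free(right), robot_in(rmD)}

== RESULT ==
["ball_in(b2,rmD)", "ball_in(b4,rmD)", "carry(b3,left)", "free(right)", "robot_in(rmD)"]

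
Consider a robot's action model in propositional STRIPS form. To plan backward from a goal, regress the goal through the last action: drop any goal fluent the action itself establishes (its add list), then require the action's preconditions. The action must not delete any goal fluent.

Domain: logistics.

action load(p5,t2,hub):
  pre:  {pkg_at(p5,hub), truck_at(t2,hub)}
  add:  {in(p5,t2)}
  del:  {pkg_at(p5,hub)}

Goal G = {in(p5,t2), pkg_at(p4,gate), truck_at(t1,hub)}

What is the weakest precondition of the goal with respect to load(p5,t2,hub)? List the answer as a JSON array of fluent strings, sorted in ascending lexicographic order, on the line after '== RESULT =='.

Regress:
  G ∩ del = {}  (empty — regression defined)
  G \ add = {in(p5,t2), pkg_at(p4,gate), truck_at(t1,hub)} \ {in(p5,t2)} = {pkg_at(p4,gate), truck_at(t1,hub)}
  ∪ pre   = {pkg_at(p4,gate), truck_at(t1,hub)} ∪ {pkg_at(p5,hub), truck_at(t2,hub)}
          = {pkg_at(p4,gate), pkg_at(p5,hub), truck_at(t1,hub), truck_at(t2,hub)}

== RESULT ==
["pkg_at(p4,gate)", "pkg_at(p5,hub)", "truck_at(t1,hub)", "truck_at(t2,hub)"]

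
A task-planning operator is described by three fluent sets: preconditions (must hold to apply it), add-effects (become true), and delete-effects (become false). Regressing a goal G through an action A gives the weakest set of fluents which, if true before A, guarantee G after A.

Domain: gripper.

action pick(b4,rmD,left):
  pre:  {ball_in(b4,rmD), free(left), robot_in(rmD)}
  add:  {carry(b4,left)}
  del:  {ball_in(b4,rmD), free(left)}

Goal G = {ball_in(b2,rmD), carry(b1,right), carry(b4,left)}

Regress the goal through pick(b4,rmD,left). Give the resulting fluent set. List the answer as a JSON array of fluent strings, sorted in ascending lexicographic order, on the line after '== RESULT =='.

Compute (G \ add) ∪ pre:
  G ∩ del = {}  (empty — regression defined)
  G \ add = {ball_in(b2,rmD), carry(b1,right), carry(b4,left)} \ {carry(b4,left)} = {ball_in(b2,rmD), carry(b1,right)}
  ∪ pre   = {ball_in(b2,rmD), carry(b1,right)} ∪ {ball_in(b4,rmD), free(left), robot_in(rmD)}
          = {ball_in(b2,rmD), ball_in(b4,rmD), carry(b1,right), free(left), robot_in(rmD)}

== RESULT ==
["ball_in(b2,rmD)", "ball_in(b4,rmD)", "carry(b1,right)", "free(left)", "robot_in(rmD)"]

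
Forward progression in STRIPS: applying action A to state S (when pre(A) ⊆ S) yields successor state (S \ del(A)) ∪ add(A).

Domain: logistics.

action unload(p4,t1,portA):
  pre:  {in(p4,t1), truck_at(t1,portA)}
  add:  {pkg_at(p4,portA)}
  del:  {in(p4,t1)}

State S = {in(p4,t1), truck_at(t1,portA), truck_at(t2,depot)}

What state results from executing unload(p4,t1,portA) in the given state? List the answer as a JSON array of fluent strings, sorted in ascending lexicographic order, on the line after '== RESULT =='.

Compute (S \ del) ∪ add:
  pre ⊆ S: {in(p4,t1), truck_at(t1,portA)} ⊆ S  — applicable
  S \ del = {truck_at(t1,portA), truck_at(t2,depot)}
  ∪ add   = {pkg_at(p4,portA), truck_at(t1,portA), truck_at(t2,depot)}

== RESULT ==
["pkg_at(p4,portA)", "truck_at(t1,portA)", "truck_at(t2,depot)"]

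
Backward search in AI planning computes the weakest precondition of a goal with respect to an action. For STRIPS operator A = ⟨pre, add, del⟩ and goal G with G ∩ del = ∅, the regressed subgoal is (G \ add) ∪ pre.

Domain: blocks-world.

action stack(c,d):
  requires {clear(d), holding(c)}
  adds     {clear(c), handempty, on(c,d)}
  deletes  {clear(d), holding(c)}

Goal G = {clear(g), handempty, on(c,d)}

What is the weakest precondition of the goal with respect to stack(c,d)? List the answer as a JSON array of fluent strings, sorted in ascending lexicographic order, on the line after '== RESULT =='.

Regress:
  G ∩ del = {}  (empty — regression defined)
  G \ add = {clear(g), handempty, on(c,d)} \ {clear(c), handempty, on(c,d)} = {clear(g)}
  ∪ pre   = {clear(g)} ∪ {clear(d), holding(c)}
          = {clear(d), clear(g), holding(c)}

== RESULT ==
["clear(d)", "clear(g)", "holding(c)"]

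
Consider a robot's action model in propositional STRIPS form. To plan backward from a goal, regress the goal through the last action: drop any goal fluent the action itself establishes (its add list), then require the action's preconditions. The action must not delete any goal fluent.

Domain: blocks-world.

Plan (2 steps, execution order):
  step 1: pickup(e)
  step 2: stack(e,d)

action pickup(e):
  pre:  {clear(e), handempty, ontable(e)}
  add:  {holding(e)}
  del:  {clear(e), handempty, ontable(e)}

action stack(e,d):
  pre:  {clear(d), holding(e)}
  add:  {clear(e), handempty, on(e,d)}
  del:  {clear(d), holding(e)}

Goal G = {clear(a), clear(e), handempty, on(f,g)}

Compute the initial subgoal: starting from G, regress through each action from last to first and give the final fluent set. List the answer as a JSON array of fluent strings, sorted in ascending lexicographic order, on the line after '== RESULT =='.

Regress step by step:
  through step 2 (stack(e,d)): drop {clear(e), handempty}, keep {clear(a), on(f,g)}, require {clear(d), holding(e)}
    → {clear(a), clear(d), holding(e), on(f,g)}
  through step 1 (pickup(e)): drop {holding(e)}, keep {clear(a), clear(d), on(f,g)}, require {clear(e), handempty, ontable(e)}
    → {clear(a), clear(d), clear(e), handempty, on(f,g), ontable(e)}

== RESULT ==
["clear(a)", "clear(d)", "clear(e)", "handempty", "on(f,g)", "ontable(e)"]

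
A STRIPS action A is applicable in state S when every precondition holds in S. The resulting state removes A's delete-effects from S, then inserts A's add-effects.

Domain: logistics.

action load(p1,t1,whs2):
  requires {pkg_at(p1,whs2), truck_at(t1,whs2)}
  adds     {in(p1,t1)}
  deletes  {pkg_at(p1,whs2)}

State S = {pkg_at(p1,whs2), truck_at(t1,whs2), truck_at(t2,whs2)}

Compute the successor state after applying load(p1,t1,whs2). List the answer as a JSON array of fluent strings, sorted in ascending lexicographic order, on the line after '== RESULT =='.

Compute (S \ del) ∪ add:
  pre ⊆ S: {pkg_at(p1,whs2), truck_at(t1,whs2)} ⊆ S  — applicable
  S \ del = {truck_at(t1,whs2), truck_at(t2,whs2)}
  ∪ add   = {in(p1,t1), truck_at(t1,whs2), truck_at(t2,whs2)}

== RESULT ==
["in(p1,t1)", "truck_at(t1,whs2)", "truck_at(t2,whs2)"]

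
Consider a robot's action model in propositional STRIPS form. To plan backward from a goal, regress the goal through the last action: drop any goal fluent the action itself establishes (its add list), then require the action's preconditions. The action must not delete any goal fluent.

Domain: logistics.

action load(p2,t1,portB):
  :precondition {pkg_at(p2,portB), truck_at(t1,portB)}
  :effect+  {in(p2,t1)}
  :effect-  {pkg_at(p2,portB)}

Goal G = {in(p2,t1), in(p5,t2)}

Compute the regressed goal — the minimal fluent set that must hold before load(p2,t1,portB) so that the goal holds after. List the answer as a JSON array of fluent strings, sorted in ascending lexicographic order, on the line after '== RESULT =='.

Compute (G \ add) ∪ pre:
  G ∩ del = {}  (empty — regression defined)
  G \ add = {in(p2,t1), in(p5,t2)} \ {in(p2,t1)} = {in(p5,t2)}
  ∪ pre   = {in(p5,t2)} ∪ {pkg_at(p2,portB), truck_at(t1,portB)}
          = {in(p5,t2), pkg_at(p2,portB), truck_at(t1,portB)}

== RESULT ==
["in(p5,t2)", "pkg_at(p2,portB)", "truck_at(t1,portB)"]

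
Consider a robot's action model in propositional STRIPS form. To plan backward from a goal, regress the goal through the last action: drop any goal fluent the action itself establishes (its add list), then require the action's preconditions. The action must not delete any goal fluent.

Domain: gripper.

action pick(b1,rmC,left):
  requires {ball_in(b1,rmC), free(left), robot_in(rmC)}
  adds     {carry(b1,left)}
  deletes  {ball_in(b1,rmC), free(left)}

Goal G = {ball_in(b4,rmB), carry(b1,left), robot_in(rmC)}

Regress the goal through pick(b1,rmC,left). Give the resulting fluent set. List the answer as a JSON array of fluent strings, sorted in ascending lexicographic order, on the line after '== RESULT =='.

Compute (G \ add) ∪ pre:
  G ∩ del = {}  (empty — regression defined)
  G \ add = {ball_in(b4,rmB), carry(b1,left), robot_in(rmC)} \ {carry(b1,left)} = {ball_in(b4,rmB), robot_in(rmC)}
  ∪ pre   = {ball_in(b4,rmB), robot_in(rmC)} ∪ {ball_in(b1,rmC), free(left), robot_in(rmC)}
          = {ball_in(b1,rmC), ball_in(b4,rmB), free(left), robot_in(rmC)}

== RESULT ==
["ball_in(b1,rmC)", "ball_in(b4,rmB)", "free(left)", "robot_in(rmC)"]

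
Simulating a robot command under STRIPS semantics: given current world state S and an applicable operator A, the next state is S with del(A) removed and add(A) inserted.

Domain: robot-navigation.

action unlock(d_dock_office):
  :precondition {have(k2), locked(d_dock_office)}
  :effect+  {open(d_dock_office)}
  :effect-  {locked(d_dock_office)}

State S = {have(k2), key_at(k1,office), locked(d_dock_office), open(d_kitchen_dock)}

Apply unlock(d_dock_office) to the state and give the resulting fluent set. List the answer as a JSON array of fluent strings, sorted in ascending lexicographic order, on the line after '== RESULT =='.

Progress:
  pre ⊆ S: {have(k2), locked(d_dock_office)} ⊆ S  — applicable
  S \ del = {have(k2), key_at(k1,office), open(d_kitchen_dock)}
  ∪ add   = {have(k2), key_at(k1,office), open(d_dock_office), open(d_kitchen_dock)}

== RESULT ==
["have(k2)", "key_at(k1,office)", "open(d_dock_office)", "open(d_kitchen_dock)"]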